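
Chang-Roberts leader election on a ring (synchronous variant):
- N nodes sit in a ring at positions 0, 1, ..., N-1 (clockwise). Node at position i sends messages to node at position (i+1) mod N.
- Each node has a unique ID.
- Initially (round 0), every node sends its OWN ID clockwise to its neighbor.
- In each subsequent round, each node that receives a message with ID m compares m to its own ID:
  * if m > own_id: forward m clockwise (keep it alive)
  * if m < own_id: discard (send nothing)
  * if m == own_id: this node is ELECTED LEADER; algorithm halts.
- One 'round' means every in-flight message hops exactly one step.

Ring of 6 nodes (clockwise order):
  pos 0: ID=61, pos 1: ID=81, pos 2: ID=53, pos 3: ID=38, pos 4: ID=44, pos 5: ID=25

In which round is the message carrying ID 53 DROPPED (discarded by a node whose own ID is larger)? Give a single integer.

Answer: 4

Derivation:
Round 1: pos1(id81) recv 61: drop; pos2(id53) recv 81: fwd; pos3(id38) recv 53: fwd; pos4(id44) recv 38: drop; pos5(id25) recv 44: fwd; pos0(id61) recv 25: drop
Round 2: pos3(id38) recv 81: fwd; pos4(id44) recv 53: fwd; pos0(id61) recv 44: drop
Round 3: pos4(id44) recv 81: fwd; pos5(id25) recv 53: fwd
Round 4: pos5(id25) recv 81: fwd; pos0(id61) recv 53: drop
Round 5: pos0(id61) recv 81: fwd
Round 6: pos1(id81) recv 81: ELECTED
Message ID 53 originates at pos 2; dropped at pos 0 in round 4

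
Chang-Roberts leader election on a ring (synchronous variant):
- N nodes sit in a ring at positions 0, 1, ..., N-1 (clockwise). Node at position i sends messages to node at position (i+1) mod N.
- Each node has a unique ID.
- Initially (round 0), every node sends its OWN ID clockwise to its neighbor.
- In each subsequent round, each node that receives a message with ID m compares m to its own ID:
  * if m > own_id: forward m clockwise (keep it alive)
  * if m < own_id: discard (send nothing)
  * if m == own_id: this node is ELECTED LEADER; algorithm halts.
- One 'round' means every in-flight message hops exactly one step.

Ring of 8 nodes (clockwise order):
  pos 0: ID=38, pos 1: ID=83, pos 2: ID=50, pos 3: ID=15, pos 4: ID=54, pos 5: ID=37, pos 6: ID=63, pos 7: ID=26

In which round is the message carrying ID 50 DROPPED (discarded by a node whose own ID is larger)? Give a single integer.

Answer: 2

Derivation:
Round 1: pos1(id83) recv 38: drop; pos2(id50) recv 83: fwd; pos3(id15) recv 50: fwd; pos4(id54) recv 15: drop; pos5(id37) recv 54: fwd; pos6(id63) recv 37: drop; pos7(id26) recv 63: fwd; pos0(id38) recv 26: drop
Round 2: pos3(id15) recv 83: fwd; pos4(id54) recv 50: drop; pos6(id63) recv 54: drop; pos0(id38) recv 63: fwd
Round 3: pos4(id54) recv 83: fwd; pos1(id83) recv 63: drop
Round 4: pos5(id37) recv 83: fwd
Round 5: pos6(id63) recv 83: fwd
Round 6: pos7(id26) recv 83: fwd
Round 7: pos0(id38) recv 83: fwd
Round 8: pos1(id83) recv 83: ELECTED
Message ID 50 originates at pos 2; dropped at pos 4 in round 2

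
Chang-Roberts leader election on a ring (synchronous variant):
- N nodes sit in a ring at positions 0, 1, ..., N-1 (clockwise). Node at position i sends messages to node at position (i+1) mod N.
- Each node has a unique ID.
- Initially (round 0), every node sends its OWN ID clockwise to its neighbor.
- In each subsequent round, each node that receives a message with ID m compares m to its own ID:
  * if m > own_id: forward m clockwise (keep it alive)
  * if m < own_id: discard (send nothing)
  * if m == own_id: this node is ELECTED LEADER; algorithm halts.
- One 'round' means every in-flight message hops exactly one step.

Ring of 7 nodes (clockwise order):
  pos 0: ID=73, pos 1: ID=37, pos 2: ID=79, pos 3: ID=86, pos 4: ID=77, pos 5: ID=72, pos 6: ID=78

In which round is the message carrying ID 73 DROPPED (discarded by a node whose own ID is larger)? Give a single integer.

Round 1: pos1(id37) recv 73: fwd; pos2(id79) recv 37: drop; pos3(id86) recv 79: drop; pos4(id77) recv 86: fwd; pos5(id72) recv 77: fwd; pos6(id78) recv 72: drop; pos0(id73) recv 78: fwd
Round 2: pos2(id79) recv 73: drop; pos5(id72) recv 86: fwd; pos6(id78) recv 77: drop; pos1(id37) recv 78: fwd
Round 3: pos6(id78) recv 86: fwd; pos2(id79) recv 78: drop
Round 4: pos0(id73) recv 86: fwd
Round 5: pos1(id37) recv 86: fwd
Round 6: pos2(id79) recv 86: fwd
Round 7: pos3(id86) recv 86: ELECTED
Message ID 73 originates at pos 0; dropped at pos 2 in round 2

Answer: 2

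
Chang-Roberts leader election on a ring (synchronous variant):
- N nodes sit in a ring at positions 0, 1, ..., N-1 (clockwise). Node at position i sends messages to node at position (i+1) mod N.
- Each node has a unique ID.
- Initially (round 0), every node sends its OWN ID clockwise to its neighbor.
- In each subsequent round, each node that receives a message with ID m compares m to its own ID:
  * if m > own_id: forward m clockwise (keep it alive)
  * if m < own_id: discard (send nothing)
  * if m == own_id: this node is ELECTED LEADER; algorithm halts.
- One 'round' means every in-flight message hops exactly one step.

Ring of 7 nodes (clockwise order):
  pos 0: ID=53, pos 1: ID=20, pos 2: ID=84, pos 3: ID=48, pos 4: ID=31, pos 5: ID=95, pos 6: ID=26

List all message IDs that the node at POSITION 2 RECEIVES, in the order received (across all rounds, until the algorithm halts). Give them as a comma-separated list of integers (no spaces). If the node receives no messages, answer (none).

Round 1: pos1(id20) recv 53: fwd; pos2(id84) recv 20: drop; pos3(id48) recv 84: fwd; pos4(id31) recv 48: fwd; pos5(id95) recv 31: drop; pos6(id26) recv 95: fwd; pos0(id53) recv 26: drop
Round 2: pos2(id84) recv 53: drop; pos4(id31) recv 84: fwd; pos5(id95) recv 48: drop; pos0(id53) recv 95: fwd
Round 3: pos5(id95) recv 84: drop; pos1(id20) recv 95: fwd
Round 4: pos2(id84) recv 95: fwd
Round 5: pos3(id48) recv 95: fwd
Round 6: pos4(id31) recv 95: fwd
Round 7: pos5(id95) recv 95: ELECTED

Answer: 20,53,95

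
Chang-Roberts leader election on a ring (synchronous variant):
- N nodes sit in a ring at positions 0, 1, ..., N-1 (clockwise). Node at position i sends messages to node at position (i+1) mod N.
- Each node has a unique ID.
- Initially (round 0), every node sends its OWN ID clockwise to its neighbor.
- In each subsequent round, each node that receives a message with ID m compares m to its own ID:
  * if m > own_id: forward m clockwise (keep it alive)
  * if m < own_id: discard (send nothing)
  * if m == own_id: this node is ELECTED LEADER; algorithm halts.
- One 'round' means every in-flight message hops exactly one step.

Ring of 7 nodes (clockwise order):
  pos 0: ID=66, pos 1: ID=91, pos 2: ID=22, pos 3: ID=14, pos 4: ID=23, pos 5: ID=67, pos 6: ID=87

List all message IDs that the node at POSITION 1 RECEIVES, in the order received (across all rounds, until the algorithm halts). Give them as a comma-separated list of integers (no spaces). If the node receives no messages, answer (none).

Round 1: pos1(id91) recv 66: drop; pos2(id22) recv 91: fwd; pos3(id14) recv 22: fwd; pos4(id23) recv 14: drop; pos5(id67) recv 23: drop; pos6(id87) recv 67: drop; pos0(id66) recv 87: fwd
Round 2: pos3(id14) recv 91: fwd; pos4(id23) recv 22: drop; pos1(id91) recv 87: drop
Round 3: pos4(id23) recv 91: fwd
Round 4: pos5(id67) recv 91: fwd
Round 5: pos6(id87) recv 91: fwd
Round 6: pos0(id66) recv 91: fwd
Round 7: pos1(id91) recv 91: ELECTED

Answer: 66,87,91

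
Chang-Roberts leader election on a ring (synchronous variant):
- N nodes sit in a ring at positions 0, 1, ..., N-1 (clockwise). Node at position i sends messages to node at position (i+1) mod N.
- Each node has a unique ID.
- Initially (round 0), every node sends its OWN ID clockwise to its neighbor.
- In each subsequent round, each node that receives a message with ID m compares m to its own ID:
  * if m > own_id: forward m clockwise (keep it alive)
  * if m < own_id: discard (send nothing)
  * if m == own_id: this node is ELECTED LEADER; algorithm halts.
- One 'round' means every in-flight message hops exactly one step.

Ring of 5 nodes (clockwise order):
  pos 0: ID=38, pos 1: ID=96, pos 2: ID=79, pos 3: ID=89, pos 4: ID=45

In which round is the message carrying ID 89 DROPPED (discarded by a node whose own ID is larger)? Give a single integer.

Answer: 3

Derivation:
Round 1: pos1(id96) recv 38: drop; pos2(id79) recv 96: fwd; pos3(id89) recv 79: drop; pos4(id45) recv 89: fwd; pos0(id38) recv 45: fwd
Round 2: pos3(id89) recv 96: fwd; pos0(id38) recv 89: fwd; pos1(id96) recv 45: drop
Round 3: pos4(id45) recv 96: fwd; pos1(id96) recv 89: drop
Round 4: pos0(id38) recv 96: fwd
Round 5: pos1(id96) recv 96: ELECTED
Message ID 89 originates at pos 3; dropped at pos 1 in round 3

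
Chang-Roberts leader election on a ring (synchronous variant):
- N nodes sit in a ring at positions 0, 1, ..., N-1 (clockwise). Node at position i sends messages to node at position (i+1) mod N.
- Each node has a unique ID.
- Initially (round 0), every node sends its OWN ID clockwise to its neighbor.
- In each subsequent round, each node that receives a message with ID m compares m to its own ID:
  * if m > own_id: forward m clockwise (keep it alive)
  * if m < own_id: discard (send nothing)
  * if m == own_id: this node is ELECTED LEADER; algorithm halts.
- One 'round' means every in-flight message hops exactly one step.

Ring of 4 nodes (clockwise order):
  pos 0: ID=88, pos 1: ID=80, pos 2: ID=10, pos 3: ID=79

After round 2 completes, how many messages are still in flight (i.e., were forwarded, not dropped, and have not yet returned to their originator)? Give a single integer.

Round 1: pos1(id80) recv 88: fwd; pos2(id10) recv 80: fwd; pos3(id79) recv 10: drop; pos0(id88) recv 79: drop
Round 2: pos2(id10) recv 88: fwd; pos3(id79) recv 80: fwd
After round 2: 2 messages still in flight

Answer: 2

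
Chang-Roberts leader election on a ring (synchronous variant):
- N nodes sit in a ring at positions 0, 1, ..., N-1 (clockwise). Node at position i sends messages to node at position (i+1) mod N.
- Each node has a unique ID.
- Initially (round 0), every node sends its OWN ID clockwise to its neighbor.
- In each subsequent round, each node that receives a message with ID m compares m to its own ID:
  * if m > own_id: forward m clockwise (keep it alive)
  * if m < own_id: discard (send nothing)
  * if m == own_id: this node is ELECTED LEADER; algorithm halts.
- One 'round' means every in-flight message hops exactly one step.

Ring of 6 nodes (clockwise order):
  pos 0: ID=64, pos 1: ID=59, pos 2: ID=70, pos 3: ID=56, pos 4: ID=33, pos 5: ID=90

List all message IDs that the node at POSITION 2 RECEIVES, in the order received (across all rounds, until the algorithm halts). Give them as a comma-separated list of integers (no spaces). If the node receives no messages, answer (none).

Answer: 59,64,90

Derivation:
Round 1: pos1(id59) recv 64: fwd; pos2(id70) recv 59: drop; pos3(id56) recv 70: fwd; pos4(id33) recv 56: fwd; pos5(id90) recv 33: drop; pos0(id64) recv 90: fwd
Round 2: pos2(id70) recv 64: drop; pos4(id33) recv 70: fwd; pos5(id90) recv 56: drop; pos1(id59) recv 90: fwd
Round 3: pos5(id90) recv 70: drop; pos2(id70) recv 90: fwd
Round 4: pos3(id56) recv 90: fwd
Round 5: pos4(id33) recv 90: fwd
Round 6: pos5(id90) recv 90: ELECTED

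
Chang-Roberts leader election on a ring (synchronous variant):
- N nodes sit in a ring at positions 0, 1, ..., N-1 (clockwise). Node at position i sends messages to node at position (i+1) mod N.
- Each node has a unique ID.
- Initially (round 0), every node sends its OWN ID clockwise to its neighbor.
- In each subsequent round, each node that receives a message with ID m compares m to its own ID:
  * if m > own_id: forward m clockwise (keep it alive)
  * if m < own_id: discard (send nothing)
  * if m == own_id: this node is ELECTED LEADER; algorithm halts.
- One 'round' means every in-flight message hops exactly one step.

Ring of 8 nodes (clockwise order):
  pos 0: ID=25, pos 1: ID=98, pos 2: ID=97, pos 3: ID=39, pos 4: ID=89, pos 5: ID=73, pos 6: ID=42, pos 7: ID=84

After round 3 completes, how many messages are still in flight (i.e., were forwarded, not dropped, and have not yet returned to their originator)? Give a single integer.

Round 1: pos1(id98) recv 25: drop; pos2(id97) recv 98: fwd; pos3(id39) recv 97: fwd; pos4(id89) recv 39: drop; pos5(id73) recv 89: fwd; pos6(id42) recv 73: fwd; pos7(id84) recv 42: drop; pos0(id25) recv 84: fwd
Round 2: pos3(id39) recv 98: fwd; pos4(id89) recv 97: fwd; pos6(id42) recv 89: fwd; pos7(id84) recv 73: drop; pos1(id98) recv 84: drop
Round 3: pos4(id89) recv 98: fwd; pos5(id73) recv 97: fwd; pos7(id84) recv 89: fwd
After round 3: 3 messages still in flight

Answer: 3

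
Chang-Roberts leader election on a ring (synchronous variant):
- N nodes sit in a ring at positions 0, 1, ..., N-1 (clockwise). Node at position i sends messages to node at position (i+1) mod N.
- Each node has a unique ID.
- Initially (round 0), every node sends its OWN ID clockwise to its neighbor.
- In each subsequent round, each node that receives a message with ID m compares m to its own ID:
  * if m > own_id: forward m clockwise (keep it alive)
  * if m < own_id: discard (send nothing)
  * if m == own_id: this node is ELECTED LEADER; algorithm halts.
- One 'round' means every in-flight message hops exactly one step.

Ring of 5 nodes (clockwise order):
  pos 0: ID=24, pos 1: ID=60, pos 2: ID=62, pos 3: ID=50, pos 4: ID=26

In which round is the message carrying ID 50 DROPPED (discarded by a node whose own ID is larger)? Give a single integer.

Answer: 3

Derivation:
Round 1: pos1(id60) recv 24: drop; pos2(id62) recv 60: drop; pos3(id50) recv 62: fwd; pos4(id26) recv 50: fwd; pos0(id24) recv 26: fwd
Round 2: pos4(id26) recv 62: fwd; pos0(id24) recv 50: fwd; pos1(id60) recv 26: drop
Round 3: pos0(id24) recv 62: fwd; pos1(id60) recv 50: drop
Round 4: pos1(id60) recv 62: fwd
Round 5: pos2(id62) recv 62: ELECTED
Message ID 50 originates at pos 3; dropped at pos 1 in round 3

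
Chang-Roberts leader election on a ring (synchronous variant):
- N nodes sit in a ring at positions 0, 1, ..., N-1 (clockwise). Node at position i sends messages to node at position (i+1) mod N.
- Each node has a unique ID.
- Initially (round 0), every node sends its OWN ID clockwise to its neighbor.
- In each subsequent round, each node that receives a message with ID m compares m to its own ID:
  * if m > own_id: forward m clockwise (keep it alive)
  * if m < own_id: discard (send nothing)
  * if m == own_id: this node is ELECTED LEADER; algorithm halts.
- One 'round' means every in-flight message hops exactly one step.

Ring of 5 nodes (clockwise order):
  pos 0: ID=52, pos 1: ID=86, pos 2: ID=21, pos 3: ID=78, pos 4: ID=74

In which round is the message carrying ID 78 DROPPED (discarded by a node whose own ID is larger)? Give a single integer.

Answer: 3

Derivation:
Round 1: pos1(id86) recv 52: drop; pos2(id21) recv 86: fwd; pos3(id78) recv 21: drop; pos4(id74) recv 78: fwd; pos0(id52) recv 74: fwd
Round 2: pos3(id78) recv 86: fwd; pos0(id52) recv 78: fwd; pos1(id86) recv 74: drop
Round 3: pos4(id74) recv 86: fwd; pos1(id86) recv 78: drop
Round 4: pos0(id52) recv 86: fwd
Round 5: pos1(id86) recv 86: ELECTED
Message ID 78 originates at pos 3; dropped at pos 1 in round 3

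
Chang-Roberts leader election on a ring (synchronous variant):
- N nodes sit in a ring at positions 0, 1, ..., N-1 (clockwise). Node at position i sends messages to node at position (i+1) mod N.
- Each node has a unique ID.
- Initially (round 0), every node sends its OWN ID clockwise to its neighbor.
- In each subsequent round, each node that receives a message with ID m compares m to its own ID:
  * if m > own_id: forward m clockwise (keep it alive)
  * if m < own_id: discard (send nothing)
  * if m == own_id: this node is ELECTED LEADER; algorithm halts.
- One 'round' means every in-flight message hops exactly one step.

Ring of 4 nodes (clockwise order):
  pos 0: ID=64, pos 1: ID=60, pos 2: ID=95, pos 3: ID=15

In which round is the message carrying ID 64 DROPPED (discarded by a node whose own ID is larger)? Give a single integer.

Round 1: pos1(id60) recv 64: fwd; pos2(id95) recv 60: drop; pos3(id15) recv 95: fwd; pos0(id64) recv 15: drop
Round 2: pos2(id95) recv 64: drop; pos0(id64) recv 95: fwd
Round 3: pos1(id60) recv 95: fwd
Round 4: pos2(id95) recv 95: ELECTED
Message ID 64 originates at pos 0; dropped at pos 2 in round 2

Answer: 2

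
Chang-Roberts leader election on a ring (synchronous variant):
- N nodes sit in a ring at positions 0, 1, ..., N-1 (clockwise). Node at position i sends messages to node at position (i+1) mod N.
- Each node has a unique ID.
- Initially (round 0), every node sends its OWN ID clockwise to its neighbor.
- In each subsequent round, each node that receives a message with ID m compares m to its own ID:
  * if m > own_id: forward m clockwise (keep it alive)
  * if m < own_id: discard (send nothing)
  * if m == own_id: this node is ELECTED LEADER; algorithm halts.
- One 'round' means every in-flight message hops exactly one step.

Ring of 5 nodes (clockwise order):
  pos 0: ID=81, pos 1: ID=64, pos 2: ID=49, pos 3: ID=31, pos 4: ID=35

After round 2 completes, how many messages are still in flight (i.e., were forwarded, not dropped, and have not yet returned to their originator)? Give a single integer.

Answer: 3

Derivation:
Round 1: pos1(id64) recv 81: fwd; pos2(id49) recv 64: fwd; pos3(id31) recv 49: fwd; pos4(id35) recv 31: drop; pos0(id81) recv 35: drop
Round 2: pos2(id49) recv 81: fwd; pos3(id31) recv 64: fwd; pos4(id35) recv 49: fwd
After round 2: 3 messages still in flight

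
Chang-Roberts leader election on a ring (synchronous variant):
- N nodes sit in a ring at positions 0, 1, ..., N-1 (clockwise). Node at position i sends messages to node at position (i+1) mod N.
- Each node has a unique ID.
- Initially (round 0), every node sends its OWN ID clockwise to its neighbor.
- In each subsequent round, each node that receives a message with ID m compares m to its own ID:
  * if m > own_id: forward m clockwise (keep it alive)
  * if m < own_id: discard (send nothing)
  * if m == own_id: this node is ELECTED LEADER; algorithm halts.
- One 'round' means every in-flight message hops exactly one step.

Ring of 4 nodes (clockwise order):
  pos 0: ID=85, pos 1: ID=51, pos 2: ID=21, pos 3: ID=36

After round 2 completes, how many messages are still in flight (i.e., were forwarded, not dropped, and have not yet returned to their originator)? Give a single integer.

Answer: 2

Derivation:
Round 1: pos1(id51) recv 85: fwd; pos2(id21) recv 51: fwd; pos3(id36) recv 21: drop; pos0(id85) recv 36: drop
Round 2: pos2(id21) recv 85: fwd; pos3(id36) recv 51: fwd
After round 2: 2 messages still in flight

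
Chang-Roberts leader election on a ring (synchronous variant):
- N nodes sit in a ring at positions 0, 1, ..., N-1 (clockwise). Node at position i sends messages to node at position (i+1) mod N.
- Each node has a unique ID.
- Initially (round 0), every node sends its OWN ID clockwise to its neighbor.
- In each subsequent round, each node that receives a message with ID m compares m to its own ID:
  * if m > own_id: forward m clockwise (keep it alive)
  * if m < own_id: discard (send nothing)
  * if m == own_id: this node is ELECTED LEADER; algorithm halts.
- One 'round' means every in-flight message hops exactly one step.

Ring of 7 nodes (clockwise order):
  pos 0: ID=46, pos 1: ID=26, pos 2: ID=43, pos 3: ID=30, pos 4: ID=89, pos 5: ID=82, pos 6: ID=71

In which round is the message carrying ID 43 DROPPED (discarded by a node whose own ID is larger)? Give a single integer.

Answer: 2

Derivation:
Round 1: pos1(id26) recv 46: fwd; pos2(id43) recv 26: drop; pos3(id30) recv 43: fwd; pos4(id89) recv 30: drop; pos5(id82) recv 89: fwd; pos6(id71) recv 82: fwd; pos0(id46) recv 71: fwd
Round 2: pos2(id43) recv 46: fwd; pos4(id89) recv 43: drop; pos6(id71) recv 89: fwd; pos0(id46) recv 82: fwd; pos1(id26) recv 71: fwd
Round 3: pos3(id30) recv 46: fwd; pos0(id46) recv 89: fwd; pos1(id26) recv 82: fwd; pos2(id43) recv 71: fwd
Round 4: pos4(id89) recv 46: drop; pos1(id26) recv 89: fwd; pos2(id43) recv 82: fwd; pos3(id30) recv 71: fwd
Round 5: pos2(id43) recv 89: fwd; pos3(id30) recv 82: fwd; pos4(id89) recv 71: drop
Round 6: pos3(id30) recv 89: fwd; pos4(id89) recv 82: drop
Round 7: pos4(id89) recv 89: ELECTED
Message ID 43 originates at pos 2; dropped at pos 4 in round 2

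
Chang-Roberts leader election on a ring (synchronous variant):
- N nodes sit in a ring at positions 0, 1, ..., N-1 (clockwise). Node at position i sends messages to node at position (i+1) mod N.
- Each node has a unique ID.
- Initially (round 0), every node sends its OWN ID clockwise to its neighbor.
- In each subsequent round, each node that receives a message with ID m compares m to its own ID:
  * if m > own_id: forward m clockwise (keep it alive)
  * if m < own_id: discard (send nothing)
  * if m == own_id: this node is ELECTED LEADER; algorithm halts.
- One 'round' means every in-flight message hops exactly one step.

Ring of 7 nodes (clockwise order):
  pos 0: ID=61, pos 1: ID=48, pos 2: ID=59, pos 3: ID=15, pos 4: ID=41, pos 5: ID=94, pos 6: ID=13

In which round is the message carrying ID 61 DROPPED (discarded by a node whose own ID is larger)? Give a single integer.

Round 1: pos1(id48) recv 61: fwd; pos2(id59) recv 48: drop; pos3(id15) recv 59: fwd; pos4(id41) recv 15: drop; pos5(id94) recv 41: drop; pos6(id13) recv 94: fwd; pos0(id61) recv 13: drop
Round 2: pos2(id59) recv 61: fwd; pos4(id41) recv 59: fwd; pos0(id61) recv 94: fwd
Round 3: pos3(id15) recv 61: fwd; pos5(id94) recv 59: drop; pos1(id48) recv 94: fwd
Round 4: pos4(id41) recv 61: fwd; pos2(id59) recv 94: fwd
Round 5: pos5(id94) recv 61: drop; pos3(id15) recv 94: fwd
Round 6: pos4(id41) recv 94: fwd
Round 7: pos5(id94) recv 94: ELECTED
Message ID 61 originates at pos 0; dropped at pos 5 in round 5

Answer: 5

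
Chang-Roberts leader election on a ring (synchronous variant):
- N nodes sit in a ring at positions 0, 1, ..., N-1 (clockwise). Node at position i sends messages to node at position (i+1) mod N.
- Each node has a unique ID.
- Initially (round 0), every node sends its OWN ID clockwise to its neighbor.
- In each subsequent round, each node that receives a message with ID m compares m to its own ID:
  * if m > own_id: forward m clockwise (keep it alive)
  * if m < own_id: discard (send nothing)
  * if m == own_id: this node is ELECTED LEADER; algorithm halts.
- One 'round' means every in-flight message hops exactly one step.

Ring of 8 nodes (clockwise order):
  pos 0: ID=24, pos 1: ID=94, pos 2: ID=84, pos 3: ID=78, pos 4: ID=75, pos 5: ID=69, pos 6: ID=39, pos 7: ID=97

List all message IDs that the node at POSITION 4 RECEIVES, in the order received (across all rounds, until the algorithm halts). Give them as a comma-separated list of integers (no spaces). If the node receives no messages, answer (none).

Answer: 78,84,94,97

Derivation:
Round 1: pos1(id94) recv 24: drop; pos2(id84) recv 94: fwd; pos3(id78) recv 84: fwd; pos4(id75) recv 78: fwd; pos5(id69) recv 75: fwd; pos6(id39) recv 69: fwd; pos7(id97) recv 39: drop; pos0(id24) recv 97: fwd
Round 2: pos3(id78) recv 94: fwd; pos4(id75) recv 84: fwd; pos5(id69) recv 78: fwd; pos6(id39) recv 75: fwd; pos7(id97) recv 69: drop; pos1(id94) recv 97: fwd
Round 3: pos4(id75) recv 94: fwd; pos5(id69) recv 84: fwd; pos6(id39) recv 78: fwd; pos7(id97) recv 75: drop; pos2(id84) recv 97: fwd
Round 4: pos5(id69) recv 94: fwd; pos6(id39) recv 84: fwd; pos7(id97) recv 78: drop; pos3(id78) recv 97: fwd
Round 5: pos6(id39) recv 94: fwd; pos7(id97) recv 84: drop; pos4(id75) recv 97: fwd
Round 6: pos7(id97) recv 94: drop; pos5(id69) recv 97: fwd
Round 7: pos6(id39) recv 97: fwd
Round 8: pos7(id97) recv 97: ELECTED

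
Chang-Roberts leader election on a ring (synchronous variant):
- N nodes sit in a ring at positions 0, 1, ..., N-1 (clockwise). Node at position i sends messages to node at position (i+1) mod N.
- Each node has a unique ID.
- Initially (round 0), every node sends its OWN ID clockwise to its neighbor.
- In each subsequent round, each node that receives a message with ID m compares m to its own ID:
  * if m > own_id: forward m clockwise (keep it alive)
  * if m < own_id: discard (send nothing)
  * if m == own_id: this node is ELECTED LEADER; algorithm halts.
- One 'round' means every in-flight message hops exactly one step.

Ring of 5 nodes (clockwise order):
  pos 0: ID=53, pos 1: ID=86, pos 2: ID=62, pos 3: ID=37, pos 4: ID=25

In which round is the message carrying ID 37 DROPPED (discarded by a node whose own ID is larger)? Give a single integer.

Answer: 2

Derivation:
Round 1: pos1(id86) recv 53: drop; pos2(id62) recv 86: fwd; pos3(id37) recv 62: fwd; pos4(id25) recv 37: fwd; pos0(id53) recv 25: drop
Round 2: pos3(id37) recv 86: fwd; pos4(id25) recv 62: fwd; pos0(id53) recv 37: drop
Round 3: pos4(id25) recv 86: fwd; pos0(id53) recv 62: fwd
Round 4: pos0(id53) recv 86: fwd; pos1(id86) recv 62: drop
Round 5: pos1(id86) recv 86: ELECTED
Message ID 37 originates at pos 3; dropped at pos 0 in round 2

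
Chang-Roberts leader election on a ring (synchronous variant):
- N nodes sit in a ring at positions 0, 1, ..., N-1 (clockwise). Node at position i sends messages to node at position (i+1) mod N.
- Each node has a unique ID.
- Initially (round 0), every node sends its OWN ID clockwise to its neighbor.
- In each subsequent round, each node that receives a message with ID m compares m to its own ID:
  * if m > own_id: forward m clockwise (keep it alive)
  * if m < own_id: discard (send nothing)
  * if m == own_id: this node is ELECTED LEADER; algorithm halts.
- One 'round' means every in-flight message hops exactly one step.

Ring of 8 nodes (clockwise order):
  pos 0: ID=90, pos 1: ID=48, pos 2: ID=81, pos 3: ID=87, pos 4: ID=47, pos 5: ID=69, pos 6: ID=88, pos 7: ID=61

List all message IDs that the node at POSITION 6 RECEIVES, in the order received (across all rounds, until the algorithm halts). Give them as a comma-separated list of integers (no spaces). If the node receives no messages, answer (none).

Answer: 69,87,90

Derivation:
Round 1: pos1(id48) recv 90: fwd; pos2(id81) recv 48: drop; pos3(id87) recv 81: drop; pos4(id47) recv 87: fwd; pos5(id69) recv 47: drop; pos6(id88) recv 69: drop; pos7(id61) recv 88: fwd; pos0(id90) recv 61: drop
Round 2: pos2(id81) recv 90: fwd; pos5(id69) recv 87: fwd; pos0(id90) recv 88: drop
Round 3: pos3(id87) recv 90: fwd; pos6(id88) recv 87: drop
Round 4: pos4(id47) recv 90: fwd
Round 5: pos5(id69) recv 90: fwd
Round 6: pos6(id88) recv 90: fwd
Round 7: pos7(id61) recv 90: fwd
Round 8: pos0(id90) recv 90: ELECTED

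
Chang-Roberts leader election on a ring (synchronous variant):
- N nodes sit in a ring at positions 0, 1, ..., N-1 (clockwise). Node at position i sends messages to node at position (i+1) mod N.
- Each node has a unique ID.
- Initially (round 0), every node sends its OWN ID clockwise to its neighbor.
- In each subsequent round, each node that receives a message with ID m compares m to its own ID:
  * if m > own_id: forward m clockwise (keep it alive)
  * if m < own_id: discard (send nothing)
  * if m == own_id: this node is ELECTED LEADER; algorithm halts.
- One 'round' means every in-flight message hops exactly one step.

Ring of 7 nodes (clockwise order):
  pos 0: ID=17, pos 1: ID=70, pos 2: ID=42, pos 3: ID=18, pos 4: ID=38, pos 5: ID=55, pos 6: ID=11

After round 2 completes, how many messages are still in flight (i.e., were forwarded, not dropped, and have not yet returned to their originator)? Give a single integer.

Answer: 3

Derivation:
Round 1: pos1(id70) recv 17: drop; pos2(id42) recv 70: fwd; pos3(id18) recv 42: fwd; pos4(id38) recv 18: drop; pos5(id55) recv 38: drop; pos6(id11) recv 55: fwd; pos0(id17) recv 11: drop
Round 2: pos3(id18) recv 70: fwd; pos4(id38) recv 42: fwd; pos0(id17) recv 55: fwd
After round 2: 3 messages still in flight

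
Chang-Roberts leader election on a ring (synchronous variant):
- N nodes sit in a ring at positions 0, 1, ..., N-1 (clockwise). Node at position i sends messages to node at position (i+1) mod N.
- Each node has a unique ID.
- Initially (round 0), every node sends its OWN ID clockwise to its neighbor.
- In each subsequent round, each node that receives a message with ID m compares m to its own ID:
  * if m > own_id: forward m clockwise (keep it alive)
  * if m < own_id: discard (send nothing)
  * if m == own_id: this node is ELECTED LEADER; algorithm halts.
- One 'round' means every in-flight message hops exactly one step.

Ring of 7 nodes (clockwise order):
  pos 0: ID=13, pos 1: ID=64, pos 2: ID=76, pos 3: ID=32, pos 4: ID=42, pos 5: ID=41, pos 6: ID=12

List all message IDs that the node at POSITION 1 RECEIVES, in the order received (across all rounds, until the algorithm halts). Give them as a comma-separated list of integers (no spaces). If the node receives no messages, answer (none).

Answer: 13,41,42,76

Derivation:
Round 1: pos1(id64) recv 13: drop; pos2(id76) recv 64: drop; pos3(id32) recv 76: fwd; pos4(id42) recv 32: drop; pos5(id41) recv 42: fwd; pos6(id12) recv 41: fwd; pos0(id13) recv 12: drop
Round 2: pos4(id42) recv 76: fwd; pos6(id12) recv 42: fwd; pos0(id13) recv 41: fwd
Round 3: pos5(id41) recv 76: fwd; pos0(id13) recv 42: fwd; pos1(id64) recv 41: drop
Round 4: pos6(id12) recv 76: fwd; pos1(id64) recv 42: drop
Round 5: pos0(id13) recv 76: fwd
Round 6: pos1(id64) recv 76: fwd
Round 7: pos2(id76) recv 76: ELECTED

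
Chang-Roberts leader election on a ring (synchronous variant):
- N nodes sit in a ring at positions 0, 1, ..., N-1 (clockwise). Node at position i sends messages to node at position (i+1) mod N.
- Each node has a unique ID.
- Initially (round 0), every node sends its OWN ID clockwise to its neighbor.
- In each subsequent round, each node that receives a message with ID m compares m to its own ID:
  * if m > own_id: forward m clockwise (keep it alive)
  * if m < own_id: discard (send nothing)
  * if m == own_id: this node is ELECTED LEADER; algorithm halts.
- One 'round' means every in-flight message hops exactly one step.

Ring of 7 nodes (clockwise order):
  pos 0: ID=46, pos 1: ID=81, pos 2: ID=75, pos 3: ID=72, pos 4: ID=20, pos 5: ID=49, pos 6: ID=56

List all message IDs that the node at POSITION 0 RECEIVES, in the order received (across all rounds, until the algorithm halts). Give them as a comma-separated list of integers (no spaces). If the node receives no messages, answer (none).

Round 1: pos1(id81) recv 46: drop; pos2(id75) recv 81: fwd; pos3(id72) recv 75: fwd; pos4(id20) recv 72: fwd; pos5(id49) recv 20: drop; pos6(id56) recv 49: drop; pos0(id46) recv 56: fwd
Round 2: pos3(id72) recv 81: fwd; pos4(id20) recv 75: fwd; pos5(id49) recv 72: fwd; pos1(id81) recv 56: drop
Round 3: pos4(id20) recv 81: fwd; pos5(id49) recv 75: fwd; pos6(id56) recv 72: fwd
Round 4: pos5(id49) recv 81: fwd; pos6(id56) recv 75: fwd; pos0(id46) recv 72: fwd
Round 5: pos6(id56) recv 81: fwd; pos0(id46) recv 75: fwd; pos1(id81) recv 72: drop
Round 6: pos0(id46) recv 81: fwd; pos1(id81) recv 75: drop
Round 7: pos1(id81) recv 81: ELECTED

Answer: 56,72,75,81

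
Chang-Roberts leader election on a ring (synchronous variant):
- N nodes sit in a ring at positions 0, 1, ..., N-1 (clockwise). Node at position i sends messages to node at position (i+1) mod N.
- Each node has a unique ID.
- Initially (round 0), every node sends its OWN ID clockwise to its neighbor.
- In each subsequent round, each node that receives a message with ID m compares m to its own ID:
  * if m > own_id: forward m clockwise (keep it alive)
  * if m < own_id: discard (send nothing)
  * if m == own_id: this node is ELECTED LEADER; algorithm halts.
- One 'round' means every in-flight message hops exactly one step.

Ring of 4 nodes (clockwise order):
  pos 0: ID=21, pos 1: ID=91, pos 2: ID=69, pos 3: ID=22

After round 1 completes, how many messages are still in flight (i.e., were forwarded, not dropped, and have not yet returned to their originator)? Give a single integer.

Answer: 3

Derivation:
Round 1: pos1(id91) recv 21: drop; pos2(id69) recv 91: fwd; pos3(id22) recv 69: fwd; pos0(id21) recv 22: fwd
After round 1: 3 messages still in flight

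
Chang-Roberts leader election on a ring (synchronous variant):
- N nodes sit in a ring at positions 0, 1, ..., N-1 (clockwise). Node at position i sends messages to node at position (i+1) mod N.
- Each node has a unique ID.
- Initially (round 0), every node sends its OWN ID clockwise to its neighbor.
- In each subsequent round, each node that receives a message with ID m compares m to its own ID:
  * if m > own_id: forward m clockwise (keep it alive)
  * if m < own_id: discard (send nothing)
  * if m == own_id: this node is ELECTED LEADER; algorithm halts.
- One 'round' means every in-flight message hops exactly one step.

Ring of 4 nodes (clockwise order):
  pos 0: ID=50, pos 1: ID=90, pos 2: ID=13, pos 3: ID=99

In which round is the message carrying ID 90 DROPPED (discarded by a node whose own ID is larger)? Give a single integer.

Answer: 2

Derivation:
Round 1: pos1(id90) recv 50: drop; pos2(id13) recv 90: fwd; pos3(id99) recv 13: drop; pos0(id50) recv 99: fwd
Round 2: pos3(id99) recv 90: drop; pos1(id90) recv 99: fwd
Round 3: pos2(id13) recv 99: fwd
Round 4: pos3(id99) recv 99: ELECTED
Message ID 90 originates at pos 1; dropped at pos 3 in round 2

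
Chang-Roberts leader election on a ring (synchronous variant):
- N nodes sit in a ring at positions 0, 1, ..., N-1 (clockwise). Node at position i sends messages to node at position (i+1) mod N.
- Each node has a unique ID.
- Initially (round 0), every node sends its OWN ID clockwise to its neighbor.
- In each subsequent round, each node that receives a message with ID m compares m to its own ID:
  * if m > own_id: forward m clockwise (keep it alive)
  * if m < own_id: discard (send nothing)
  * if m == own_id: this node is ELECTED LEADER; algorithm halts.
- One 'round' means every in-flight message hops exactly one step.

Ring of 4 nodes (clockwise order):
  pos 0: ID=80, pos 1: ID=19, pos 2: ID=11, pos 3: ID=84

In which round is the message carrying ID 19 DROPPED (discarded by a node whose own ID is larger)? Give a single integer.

Round 1: pos1(id19) recv 80: fwd; pos2(id11) recv 19: fwd; pos3(id84) recv 11: drop; pos0(id80) recv 84: fwd
Round 2: pos2(id11) recv 80: fwd; pos3(id84) recv 19: drop; pos1(id19) recv 84: fwd
Round 3: pos3(id84) recv 80: drop; pos2(id11) recv 84: fwd
Round 4: pos3(id84) recv 84: ELECTED
Message ID 19 originates at pos 1; dropped at pos 3 in round 2

Answer: 2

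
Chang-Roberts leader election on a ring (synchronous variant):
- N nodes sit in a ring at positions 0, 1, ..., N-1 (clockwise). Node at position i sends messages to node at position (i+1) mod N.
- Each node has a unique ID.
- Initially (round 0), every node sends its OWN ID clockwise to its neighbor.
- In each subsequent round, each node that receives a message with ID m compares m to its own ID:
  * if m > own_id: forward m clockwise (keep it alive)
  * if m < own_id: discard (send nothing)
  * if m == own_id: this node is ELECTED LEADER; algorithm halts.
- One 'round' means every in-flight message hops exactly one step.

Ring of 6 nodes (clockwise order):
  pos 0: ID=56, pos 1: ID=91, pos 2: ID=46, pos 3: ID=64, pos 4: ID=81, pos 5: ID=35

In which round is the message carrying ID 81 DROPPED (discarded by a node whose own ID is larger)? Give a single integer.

Round 1: pos1(id91) recv 56: drop; pos2(id46) recv 91: fwd; pos3(id64) recv 46: drop; pos4(id81) recv 64: drop; pos5(id35) recv 81: fwd; pos0(id56) recv 35: drop
Round 2: pos3(id64) recv 91: fwd; pos0(id56) recv 81: fwd
Round 3: pos4(id81) recv 91: fwd; pos1(id91) recv 81: drop
Round 4: pos5(id35) recv 91: fwd
Round 5: pos0(id56) recv 91: fwd
Round 6: pos1(id91) recv 91: ELECTED
Message ID 81 originates at pos 4; dropped at pos 1 in round 3

Answer: 3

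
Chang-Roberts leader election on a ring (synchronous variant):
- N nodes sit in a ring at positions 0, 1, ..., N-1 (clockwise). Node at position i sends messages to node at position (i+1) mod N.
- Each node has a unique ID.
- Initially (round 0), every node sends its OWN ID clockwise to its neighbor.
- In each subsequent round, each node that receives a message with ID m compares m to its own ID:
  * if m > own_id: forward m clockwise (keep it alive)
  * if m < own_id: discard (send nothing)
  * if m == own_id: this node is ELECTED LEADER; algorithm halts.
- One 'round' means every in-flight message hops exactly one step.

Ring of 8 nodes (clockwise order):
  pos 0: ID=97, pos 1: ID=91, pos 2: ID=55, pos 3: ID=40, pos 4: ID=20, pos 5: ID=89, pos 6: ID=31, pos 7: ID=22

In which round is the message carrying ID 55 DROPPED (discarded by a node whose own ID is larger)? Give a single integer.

Round 1: pos1(id91) recv 97: fwd; pos2(id55) recv 91: fwd; pos3(id40) recv 55: fwd; pos4(id20) recv 40: fwd; pos5(id89) recv 20: drop; pos6(id31) recv 89: fwd; pos7(id22) recv 31: fwd; pos0(id97) recv 22: drop
Round 2: pos2(id55) recv 97: fwd; pos3(id40) recv 91: fwd; pos4(id20) recv 55: fwd; pos5(id89) recv 40: drop; pos7(id22) recv 89: fwd; pos0(id97) recv 31: drop
Round 3: pos3(id40) recv 97: fwd; pos4(id20) recv 91: fwd; pos5(id89) recv 55: drop; pos0(id97) recv 89: drop
Round 4: pos4(id20) recv 97: fwd; pos5(id89) recv 91: fwd
Round 5: pos5(id89) recv 97: fwd; pos6(id31) recv 91: fwd
Round 6: pos6(id31) recv 97: fwd; pos7(id22) recv 91: fwd
Round 7: pos7(id22) recv 97: fwd; pos0(id97) recv 91: drop
Round 8: pos0(id97) recv 97: ELECTED
Message ID 55 originates at pos 2; dropped at pos 5 in round 3

Answer: 3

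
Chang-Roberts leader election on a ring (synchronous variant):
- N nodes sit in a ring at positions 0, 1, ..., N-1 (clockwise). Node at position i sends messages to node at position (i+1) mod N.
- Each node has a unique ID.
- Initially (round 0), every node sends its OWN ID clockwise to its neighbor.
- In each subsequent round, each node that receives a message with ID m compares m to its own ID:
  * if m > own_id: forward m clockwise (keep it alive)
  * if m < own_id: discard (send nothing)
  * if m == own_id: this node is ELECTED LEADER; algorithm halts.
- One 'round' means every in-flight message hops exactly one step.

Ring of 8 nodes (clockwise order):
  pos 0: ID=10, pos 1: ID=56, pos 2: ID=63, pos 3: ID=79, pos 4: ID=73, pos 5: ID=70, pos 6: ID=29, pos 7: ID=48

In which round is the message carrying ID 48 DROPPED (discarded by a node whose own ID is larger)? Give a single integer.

Answer: 2

Derivation:
Round 1: pos1(id56) recv 10: drop; pos2(id63) recv 56: drop; pos3(id79) recv 63: drop; pos4(id73) recv 79: fwd; pos5(id70) recv 73: fwd; pos6(id29) recv 70: fwd; pos7(id48) recv 29: drop; pos0(id10) recv 48: fwd
Round 2: pos5(id70) recv 79: fwd; pos6(id29) recv 73: fwd; pos7(id48) recv 70: fwd; pos1(id56) recv 48: drop
Round 3: pos6(id29) recv 79: fwd; pos7(id48) recv 73: fwd; pos0(id10) recv 70: fwd
Round 4: pos7(id48) recv 79: fwd; pos0(id10) recv 73: fwd; pos1(id56) recv 70: fwd
Round 5: pos0(id10) recv 79: fwd; pos1(id56) recv 73: fwd; pos2(id63) recv 70: fwd
Round 6: pos1(id56) recv 79: fwd; pos2(id63) recv 73: fwd; pos3(id79) recv 70: drop
Round 7: pos2(id63) recv 79: fwd; pos3(id79) recv 73: drop
Round 8: pos3(id79) recv 79: ELECTED
Message ID 48 originates at pos 7; dropped at pos 1 in round 2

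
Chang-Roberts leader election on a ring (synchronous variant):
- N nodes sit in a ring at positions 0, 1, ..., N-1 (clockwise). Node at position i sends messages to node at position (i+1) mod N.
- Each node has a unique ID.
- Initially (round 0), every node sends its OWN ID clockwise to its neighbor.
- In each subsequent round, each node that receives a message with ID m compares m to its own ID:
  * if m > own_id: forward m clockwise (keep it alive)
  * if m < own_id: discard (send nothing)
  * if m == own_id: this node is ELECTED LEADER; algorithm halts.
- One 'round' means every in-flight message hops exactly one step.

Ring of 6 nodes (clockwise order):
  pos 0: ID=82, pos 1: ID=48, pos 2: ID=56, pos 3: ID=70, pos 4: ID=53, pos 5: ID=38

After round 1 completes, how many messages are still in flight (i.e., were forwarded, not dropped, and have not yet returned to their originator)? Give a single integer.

Round 1: pos1(id48) recv 82: fwd; pos2(id56) recv 48: drop; pos3(id70) recv 56: drop; pos4(id53) recv 70: fwd; pos5(id38) recv 53: fwd; pos0(id82) recv 38: drop
After round 1: 3 messages still in flight

Answer: 3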